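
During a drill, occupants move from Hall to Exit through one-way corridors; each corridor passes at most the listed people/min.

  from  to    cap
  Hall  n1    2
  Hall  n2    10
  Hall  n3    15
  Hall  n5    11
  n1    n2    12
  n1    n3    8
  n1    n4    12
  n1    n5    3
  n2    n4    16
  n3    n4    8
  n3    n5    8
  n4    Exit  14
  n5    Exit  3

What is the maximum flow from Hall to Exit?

17

Augment Hall→n5→Exit: bottleneck 3, flow now 3.
Augment Hall→n1→n4→Exit: bottleneck 2, flow now 5.
Augment Hall→n2→n4→Exit: bottleneck 10, flow now 15.
Augment Hall→n3→n4→Exit: bottleneck 2, flow now 17.
No augmenting path remains; maximum flow = 17.
In the residual graph, reachable from Hall: {Hall, n1, n2, n3, n4, n5}.
Min-cut edges: n4→Exit (14), n5→Exit (3); capacity 14 + 3 = 17.
This cut is saturated, so no flow can exceed 17.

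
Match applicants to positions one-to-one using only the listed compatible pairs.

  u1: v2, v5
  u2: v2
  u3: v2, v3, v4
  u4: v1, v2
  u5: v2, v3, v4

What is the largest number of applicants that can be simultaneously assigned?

Unit-capacity flow: source→left, listed edges, right→sink; max matching = max flow.
Augmenting path u1→v2 (+1); matched 1.
Augmenting path u3→v3 (+1); matched 2.
Augmenting path u4→v1 (+1); matched 3.
Augmenting path u5→v4 (+1); matched 4.
Augmenting path u2→v2→u1→v5 (+1); matched 5.
No augmenting path remains; maximum matching = 5.
König certificate: {u1, u2, u3, u4, u5} is a vertex cover of size 5 (every listed pair touches it), so no matching can be larger.

5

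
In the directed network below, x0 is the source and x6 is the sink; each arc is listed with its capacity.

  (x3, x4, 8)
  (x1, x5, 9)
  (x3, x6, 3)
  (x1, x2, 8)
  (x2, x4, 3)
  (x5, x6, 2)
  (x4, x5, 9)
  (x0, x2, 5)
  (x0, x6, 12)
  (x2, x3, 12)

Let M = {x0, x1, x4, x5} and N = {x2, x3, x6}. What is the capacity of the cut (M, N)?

27

Edges leaving {x0, x1, x4, x5}: x0→x2 (5), x0→x6 (12), x1→x2 (8), x5→x6 (2).
Cut capacity = 5 + 12 + 8 + 2 = 27.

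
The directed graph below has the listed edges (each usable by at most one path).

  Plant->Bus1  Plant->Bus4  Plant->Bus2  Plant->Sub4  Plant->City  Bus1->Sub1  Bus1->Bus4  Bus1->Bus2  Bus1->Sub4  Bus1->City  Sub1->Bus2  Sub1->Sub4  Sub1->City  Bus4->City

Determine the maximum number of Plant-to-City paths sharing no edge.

Assign every edge capacity 1; by Menger, the answer equals the max flow.
Path Plant→City (+1); total 1.
Path Plant→Bus1→City (+1); total 2.
Path Plant→Bus4→City (+1); total 3.
No residual Plant→City path; max flow = 3.
Certifying cut of size 3: {Plant→Bus1, Plant→Bus4, Plant→City}.

3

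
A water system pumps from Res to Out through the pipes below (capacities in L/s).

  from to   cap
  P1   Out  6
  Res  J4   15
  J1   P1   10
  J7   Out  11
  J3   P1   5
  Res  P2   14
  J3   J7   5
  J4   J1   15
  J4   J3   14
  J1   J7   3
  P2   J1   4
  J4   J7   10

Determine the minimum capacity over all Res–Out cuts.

17

Augment Res→J4→J7→Out: bottleneck 10, flow now 10.
Augment Res→P2→J1→J7→Out: bottleneck 1, flow now 11.
Augment Res→P2→J1→P1→Out: bottleneck 3, flow now 14.
Augment Res→J4→J1→P1→Out: bottleneck 3, flow now 17.
No augmenting path remains; maximum flow = 17.
By max-flow min-cut, the minimum cut capacity equals the max flow.
In the residual graph, reachable from Res: {Res, P2, J4, J1, J3, J7, P1}.
Min-cut edges: J7→Out (11), P1→Out (6); capacity 11 + 6 = 17.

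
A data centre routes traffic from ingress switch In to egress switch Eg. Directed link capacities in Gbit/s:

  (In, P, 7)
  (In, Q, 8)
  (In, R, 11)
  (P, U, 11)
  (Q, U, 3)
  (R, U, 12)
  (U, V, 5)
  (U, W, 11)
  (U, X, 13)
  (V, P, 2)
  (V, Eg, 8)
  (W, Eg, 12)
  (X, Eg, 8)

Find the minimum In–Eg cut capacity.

21

Augment In→P→U→V→Eg: bottleneck 5, flow now 5.
Augment In→P→U→W→Eg: bottleneck 2, flow now 7.
Augment In→Q→U→W→Eg: bottleneck 3, flow now 10.
Augment In→R→U→W→Eg: bottleneck 6, flow now 16.
Augment In→R→U→X→Eg: bottleneck 5, flow now 21.
No augmenting path remains; maximum flow = 21.
By max-flow min-cut, the minimum cut capacity equals the max flow.
In the residual graph, reachable from In: {In, Q}.
Min-cut edges: In→P (7), In→R (11), Q→U (3); capacity 7 + 11 + 3 = 21.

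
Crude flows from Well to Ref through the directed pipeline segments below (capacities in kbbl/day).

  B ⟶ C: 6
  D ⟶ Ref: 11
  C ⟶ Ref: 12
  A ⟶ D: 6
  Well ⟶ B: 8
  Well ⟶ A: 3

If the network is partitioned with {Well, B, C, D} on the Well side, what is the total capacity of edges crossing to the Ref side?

Edges leaving {Well, B, C, D}: Well→A (3), C→Ref (12), D→Ref (11).
Cut capacity = 3 + 12 + 11 = 26.

26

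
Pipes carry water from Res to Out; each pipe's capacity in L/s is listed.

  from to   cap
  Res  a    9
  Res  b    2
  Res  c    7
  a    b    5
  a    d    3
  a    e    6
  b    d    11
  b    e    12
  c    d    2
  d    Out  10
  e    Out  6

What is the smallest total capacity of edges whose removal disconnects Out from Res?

13

Augment Res→a→d→Out: bottleneck 3, flow now 3.
Augment Res→a→e→Out: bottleneck 6, flow now 9.
Augment Res→b→d→Out: bottleneck 2, flow now 11.
Augment Res→c→d→Out: bottleneck 2, flow now 13.
No augmenting path remains; maximum flow = 13.
By max-flow min-cut, the minimum cut capacity equals the max flow.
In the residual graph, reachable from Res: {Res, c}.
Min-cut edges: Res→a (9), Res→b (2), c→d (2); capacity 9 + 2 + 2 = 13.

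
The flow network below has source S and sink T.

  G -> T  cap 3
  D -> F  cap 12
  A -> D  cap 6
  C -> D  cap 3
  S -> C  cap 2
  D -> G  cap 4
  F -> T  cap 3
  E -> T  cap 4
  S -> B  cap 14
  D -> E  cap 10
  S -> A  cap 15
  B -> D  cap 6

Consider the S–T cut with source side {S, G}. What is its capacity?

Edges leaving {S, G}: S→A (15), S→B (14), S→C (2), G→T (3).
Cut capacity = 15 + 14 + 2 + 3 = 34.

34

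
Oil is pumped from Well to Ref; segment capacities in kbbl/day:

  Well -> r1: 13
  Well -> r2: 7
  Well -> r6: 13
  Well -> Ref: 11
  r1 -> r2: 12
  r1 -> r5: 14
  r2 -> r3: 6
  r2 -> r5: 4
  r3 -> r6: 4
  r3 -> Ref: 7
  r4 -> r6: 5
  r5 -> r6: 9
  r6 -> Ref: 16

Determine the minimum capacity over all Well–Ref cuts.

33

Augment Well→Ref: bottleneck 11, flow now 11.
Augment Well→r6→Ref: bottleneck 13, flow now 24.
Augment Well→r2→r3→Ref: bottleneck 6, flow now 30.
Augment Well→r1→r5→r6→Ref: bottleneck 3, flow now 33.
No augmenting path remains; maximum flow = 33.
By max-flow min-cut, the minimum cut capacity equals the max flow.
In the residual graph, reachable from Well: {Well, r1, r2, r5, r6}.
Min-cut edges: Well→Ref (11), r2→r3 (6), r6→Ref (16); capacity 11 + 6 + 16 = 33.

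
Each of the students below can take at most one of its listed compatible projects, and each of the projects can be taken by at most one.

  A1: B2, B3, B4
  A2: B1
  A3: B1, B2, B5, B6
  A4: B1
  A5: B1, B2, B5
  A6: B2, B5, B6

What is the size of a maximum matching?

Unit-capacity flow: source→left, listed edges, right→sink; max matching = max flow.
Augmenting path A1→B2 (+1); matched 1.
Augmenting path A2→B1 (+1); matched 2.
Augmenting path A3→B5 (+1); matched 3.
Augmenting path A6→B6 (+1); matched 4.
Augmenting path A5→B2→A1→B3 (+1); matched 5.
No augmenting path remains; maximum matching = 5.
König certificate: {A1, A3, A5, A6, B1} is a vertex cover of size 5 (every listed pair touches it), so no matching can be larger.

5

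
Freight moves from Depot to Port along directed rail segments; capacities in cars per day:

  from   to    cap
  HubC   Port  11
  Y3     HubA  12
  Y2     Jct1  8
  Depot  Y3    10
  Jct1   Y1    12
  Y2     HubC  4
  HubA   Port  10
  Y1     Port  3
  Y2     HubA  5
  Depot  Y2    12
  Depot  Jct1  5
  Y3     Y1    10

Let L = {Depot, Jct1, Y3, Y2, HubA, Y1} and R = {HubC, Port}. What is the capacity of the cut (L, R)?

17

Edges leaving {Depot, Jct1, Y3, Y2, HubA, Y1}: Y2→HubC (4), HubA→Port (10), Y1→Port (3).
Cut capacity = 4 + 10 + 3 = 17.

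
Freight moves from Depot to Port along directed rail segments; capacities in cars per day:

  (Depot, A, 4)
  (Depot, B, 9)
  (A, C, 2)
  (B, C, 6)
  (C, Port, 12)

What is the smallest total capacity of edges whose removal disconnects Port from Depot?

8

Augment Depot→A→C→Port: bottleneck 2, flow now 2.
Augment Depot→B→C→Port: bottleneck 6, flow now 8.
No augmenting path remains; maximum flow = 8.
By max-flow min-cut, the minimum cut capacity equals the max flow.
In the residual graph, reachable from Depot: {Depot, A, B}.
Min-cut edges: A→C (2), B→C (6); capacity 2 + 6 = 8.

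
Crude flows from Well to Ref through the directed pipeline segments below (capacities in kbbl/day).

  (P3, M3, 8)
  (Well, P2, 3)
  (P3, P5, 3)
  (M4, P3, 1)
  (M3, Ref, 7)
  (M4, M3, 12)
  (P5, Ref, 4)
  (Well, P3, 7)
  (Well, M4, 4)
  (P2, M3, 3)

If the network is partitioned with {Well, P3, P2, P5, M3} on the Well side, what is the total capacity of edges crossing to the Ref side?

15

Edges leaving {Well, P3, P2, P5, M3}: Well→M4 (4), P5→Ref (4), M3→Ref (7).
Cut capacity = 4 + 4 + 7 = 15.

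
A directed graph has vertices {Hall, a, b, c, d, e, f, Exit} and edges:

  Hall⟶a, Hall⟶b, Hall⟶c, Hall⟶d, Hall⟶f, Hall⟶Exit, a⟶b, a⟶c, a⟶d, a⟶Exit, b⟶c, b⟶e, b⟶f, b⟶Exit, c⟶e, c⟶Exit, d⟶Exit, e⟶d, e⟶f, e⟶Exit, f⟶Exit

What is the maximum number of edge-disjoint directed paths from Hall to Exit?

Assign every edge capacity 1; by Menger, the answer equals the max flow.
Path Hall→Exit (+1); total 1.
Path Hall→a→Exit (+1); total 2.
Path Hall→b→Exit (+1); total 3.
Path Hall→c→Exit (+1); total 4.
Path Hall→d→Exit (+1); total 5.
Path Hall→f→Exit (+1); total 6.
No residual Hall→Exit path; max flow = 6.
Certifying cut of size 6: {Hall→Exit, Hall→a, Hall→b, Hall→c, Hall→d, Hall→f}.

6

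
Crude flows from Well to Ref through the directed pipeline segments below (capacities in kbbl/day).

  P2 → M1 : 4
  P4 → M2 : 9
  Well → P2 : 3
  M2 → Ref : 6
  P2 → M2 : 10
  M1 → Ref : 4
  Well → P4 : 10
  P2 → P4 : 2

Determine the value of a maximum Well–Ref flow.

9

Augment Well→P2→M2→Ref: bottleneck 3, flow now 3.
Augment Well→P4→M2→Ref: bottleneck 3, flow now 6.
Augment Well→P4→M2→P2→M1→Ref: bottleneck 3, flow now 9. (uses reverse residual edge)
No augmenting path remains; maximum flow = 9.
In the residual graph, reachable from Well: {Well, P4, M2}.
Min-cut edges: Well→P2 (3), M2→Ref (6); capacity 3 + 6 = 9.
This cut is saturated, so no flow can exceed 9.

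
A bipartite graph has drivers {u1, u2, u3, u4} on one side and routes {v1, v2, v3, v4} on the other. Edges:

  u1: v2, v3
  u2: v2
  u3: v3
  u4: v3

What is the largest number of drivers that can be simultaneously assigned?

2

Unit-capacity flow: source→left, listed edges, right→sink; max matching = max flow.
Augmenting path u1→v2 (+1); matched 1.
Augmenting path u3→v3 (+1); matched 2.
No augmenting path remains; maximum matching = 2.
König certificate: {v2, v3} is a vertex cover of size 2 (every listed pair touches it), so no matching can be larger.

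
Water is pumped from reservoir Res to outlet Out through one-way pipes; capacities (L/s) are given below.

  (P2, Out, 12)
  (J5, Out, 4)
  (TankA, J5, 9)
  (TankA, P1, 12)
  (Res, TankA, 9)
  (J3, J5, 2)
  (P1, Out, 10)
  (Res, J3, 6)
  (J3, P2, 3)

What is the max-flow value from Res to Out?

Augment Res→TankA→J5→Out: bottleneck 4, flow now 4.
Augment Res→TankA→P1→Out: bottleneck 5, flow now 9.
Augment Res→J3→P2→Out: bottleneck 3, flow now 12.
Augment Res→J3→J5→TankA→P1→Out: bottleneck 2, flow now 14. (uses reverse residual edge)
No augmenting path remains; maximum flow = 14.
In the residual graph, reachable from Res: {Res, J3}.
Min-cut edges: Res→TankA (9), J3→J5 (2), J3→P2 (3); capacity 9 + 2 + 3 = 14.
This cut is saturated, so no flow can exceed 14.

14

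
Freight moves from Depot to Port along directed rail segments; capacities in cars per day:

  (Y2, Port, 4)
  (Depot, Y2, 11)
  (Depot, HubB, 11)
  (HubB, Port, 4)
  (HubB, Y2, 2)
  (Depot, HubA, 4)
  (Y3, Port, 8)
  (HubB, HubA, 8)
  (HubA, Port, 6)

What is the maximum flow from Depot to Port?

Augment Depot→HubB→Port: bottleneck 4, flow now 4.
Augment Depot→Y2→Port: bottleneck 4, flow now 8.
Augment Depot→HubA→Port: bottleneck 4, flow now 12.
Augment Depot→HubB→HubA→Port: bottleneck 2, flow now 14.
No augmenting path remains; maximum flow = 14.
In the residual graph, reachable from Depot: {Depot, HubB, Y2, HubA}.
Min-cut edges: HubB→Port (4), Y2→Port (4), HubA→Port (6); capacity 4 + 4 + 6 = 14.
This cut is saturated, so no flow can exceed 14.

14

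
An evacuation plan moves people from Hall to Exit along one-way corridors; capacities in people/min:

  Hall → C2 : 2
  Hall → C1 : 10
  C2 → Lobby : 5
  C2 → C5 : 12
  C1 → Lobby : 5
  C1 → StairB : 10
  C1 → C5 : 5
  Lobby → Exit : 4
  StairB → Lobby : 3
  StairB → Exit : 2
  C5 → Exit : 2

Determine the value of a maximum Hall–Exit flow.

Augment Hall→C2→Lobby→Exit: bottleneck 2, flow now 2.
Augment Hall→C1→Lobby→Exit: bottleneck 2, flow now 4.
Augment Hall→C1→StairB→Exit: bottleneck 2, flow now 6.
Augment Hall→C1→C5→Exit: bottleneck 2, flow now 8.
No augmenting path remains; maximum flow = 8.
In the residual graph, reachable from Hall: {Hall, C2, C1, Lobby, StairB, C5}.
Min-cut edges: Lobby→Exit (4), StairB→Exit (2), C5→Exit (2); capacity 4 + 2 + 2 = 8.
This cut is saturated, so no flow can exceed 8.

8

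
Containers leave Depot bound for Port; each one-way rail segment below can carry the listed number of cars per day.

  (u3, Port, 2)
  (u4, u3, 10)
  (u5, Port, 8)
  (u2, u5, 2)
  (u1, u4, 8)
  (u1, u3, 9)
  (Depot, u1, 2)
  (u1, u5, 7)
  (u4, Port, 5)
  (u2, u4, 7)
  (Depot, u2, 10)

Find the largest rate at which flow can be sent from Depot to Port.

11

Augment Depot→u1→u3→Port: bottleneck 2, flow now 2.
Augment Depot→u2→u4→Port: bottleneck 5, flow now 7.
Augment Depot→u2→u5→Port: bottleneck 2, flow now 9.
Augment Depot→u2→u4→u3→u1→u5→Port: bottleneck 2, flow now 11. (uses reverse residual edge)
No augmenting path remains; maximum flow = 11.
In the residual graph, reachable from Depot: {Depot, u2}.
Min-cut edges: Depot→u1 (2), u2→u4 (7), u2→u5 (2); capacity 2 + 7 + 2 = 11.
This cut is saturated, so no flow can exceed 11.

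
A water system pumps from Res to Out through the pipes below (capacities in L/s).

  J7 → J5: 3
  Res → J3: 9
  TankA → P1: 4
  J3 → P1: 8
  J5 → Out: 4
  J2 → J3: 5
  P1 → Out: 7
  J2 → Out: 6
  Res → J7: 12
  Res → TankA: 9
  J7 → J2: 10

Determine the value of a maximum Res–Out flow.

Augment Res→J3→P1→Out: bottleneck 7, flow now 7.
Augment Res→J7→J5→Out: bottleneck 3, flow now 10.
Augment Res→J7→J2→Out: bottleneck 6, flow now 16.
No augmenting path remains; maximum flow = 16.
In the residual graph, reachable from Res: {Res, J3, J7, TankA, P1, J2}.
Min-cut edges: J7→J5 (3), P1→Out (7), J2→Out (6); capacity 3 + 7 + 6 = 16.
This cut is saturated, so no flow can exceed 16.

16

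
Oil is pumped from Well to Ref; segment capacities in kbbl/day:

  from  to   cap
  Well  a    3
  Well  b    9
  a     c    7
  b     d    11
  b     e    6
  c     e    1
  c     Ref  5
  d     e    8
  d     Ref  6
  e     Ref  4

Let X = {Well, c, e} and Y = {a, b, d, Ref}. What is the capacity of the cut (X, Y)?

21

Edges leaving {Well, c, e}: Well→a (3), Well→b (9), c→Ref (5), e→Ref (4).
Cut capacity = 3 + 9 + 5 + 4 = 21.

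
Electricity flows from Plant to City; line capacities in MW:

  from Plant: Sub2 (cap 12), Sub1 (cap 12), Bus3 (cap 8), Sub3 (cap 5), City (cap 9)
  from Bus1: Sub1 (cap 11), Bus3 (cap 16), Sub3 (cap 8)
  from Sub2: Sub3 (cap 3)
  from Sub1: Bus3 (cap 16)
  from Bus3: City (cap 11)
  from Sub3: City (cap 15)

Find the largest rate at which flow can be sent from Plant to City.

28

Augment Plant→City: bottleneck 9, flow now 9.
Augment Plant→Bus3→City: bottleneck 8, flow now 17.
Augment Plant→Sub3→City: bottleneck 5, flow now 22.
Augment Plant→Sub2→Sub3→City: bottleneck 3, flow now 25.
Augment Plant→Sub1→Bus3→City: bottleneck 3, flow now 28.
No augmenting path remains; maximum flow = 28.
In the residual graph, reachable from Plant: {Plant, Sub2, Sub1, Bus3}.
Min-cut edges: Plant→Sub3 (5), Plant→City (9), Sub2→Sub3 (3), Bus3→City (11); capacity 5 + 9 + 3 + 11 = 28.
This cut is saturated, so no flow can exceed 28.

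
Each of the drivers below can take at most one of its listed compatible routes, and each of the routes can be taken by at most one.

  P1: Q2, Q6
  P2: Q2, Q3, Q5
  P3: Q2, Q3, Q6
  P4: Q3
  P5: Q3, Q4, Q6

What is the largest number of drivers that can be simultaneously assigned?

Unit-capacity flow: source→left, listed edges, right→sink; max matching = max flow.
Augmenting path P1→Q2 (+1); matched 1.
Augmenting path P2→Q3 (+1); matched 2.
Augmenting path P3→Q6 (+1); matched 3.
Augmenting path P5→Q4 (+1); matched 4.
Augmenting path P4→Q3→P2→Q5 (+1); matched 5.
No augmenting path remains; maximum matching = 5.
König certificate: {P1, P2, P3, P4, P5} is a vertex cover of size 5 (every listed pair touches it), so no matching can be larger.

5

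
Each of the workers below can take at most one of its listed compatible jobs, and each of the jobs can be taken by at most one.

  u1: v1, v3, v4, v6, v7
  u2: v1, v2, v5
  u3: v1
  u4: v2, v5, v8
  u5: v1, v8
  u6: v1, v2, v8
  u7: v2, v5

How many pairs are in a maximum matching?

5

Unit-capacity flow: source→left, listed edges, right→sink; max matching = max flow.
Augmenting path u1→v1 (+1); matched 1.
Augmenting path u2→v2 (+1); matched 2.
Augmenting path u4→v5 (+1); matched 3.
Augmenting path u5→v8 (+1); matched 4.
Augmenting path u3→v1→u1→v3 (+1); matched 5.
No augmenting path remains; maximum matching = 5.
König certificate: {u1, v1, v2, v5, v8} is a vertex cover of size 5 (every listed pair touches it), so no matching can be larger.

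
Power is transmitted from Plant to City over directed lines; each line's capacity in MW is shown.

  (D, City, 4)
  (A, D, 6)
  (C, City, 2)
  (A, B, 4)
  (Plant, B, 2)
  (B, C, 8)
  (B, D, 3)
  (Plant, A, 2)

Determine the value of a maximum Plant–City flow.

Augment Plant→A→D→City: bottleneck 2, flow now 2.
Augment Plant→B→C→City: bottleneck 2, flow now 4.
No augmenting path remains; maximum flow = 4.
In the residual graph, reachable from Plant: {Plant}.
Min-cut edges: Plant→A (2), Plant→B (2); capacity 2 + 2 = 4.
This cut is saturated, so no flow can exceed 4.

4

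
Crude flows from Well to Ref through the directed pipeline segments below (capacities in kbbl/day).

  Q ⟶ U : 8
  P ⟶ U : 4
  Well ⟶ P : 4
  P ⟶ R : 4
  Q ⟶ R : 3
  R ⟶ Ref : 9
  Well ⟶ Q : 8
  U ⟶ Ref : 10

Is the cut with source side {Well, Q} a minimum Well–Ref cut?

No — its capacity is 15, but the minimum cut has capacity 12.

Given cut capacity: 4 + 3 + 8 = 15.
Augment Well→P→R→Ref: bottleneck 4, flow now 4.
Augment Well→Q→R→Ref: bottleneck 3, flow now 7.
Augment Well→Q→U→Ref: bottleneck 5, flow now 12.
No augmenting path remains; maximum flow = 12.
In the residual graph, reachable from Well: {Well}.
Min-cut edges: Well→P (4), Well→Q (8); capacity 4 + 8 = 12.
Cut capacity 15 exceeds the max flow 12, so it is not minimum.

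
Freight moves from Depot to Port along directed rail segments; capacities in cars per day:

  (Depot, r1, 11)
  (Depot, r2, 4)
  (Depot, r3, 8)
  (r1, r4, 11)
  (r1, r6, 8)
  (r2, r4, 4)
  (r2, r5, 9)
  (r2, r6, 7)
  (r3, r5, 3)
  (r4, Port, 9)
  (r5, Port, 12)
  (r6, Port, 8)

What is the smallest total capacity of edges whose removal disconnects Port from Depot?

18

Augment Depot→r1→r4→Port: bottleneck 9, flow now 9.
Augment Depot→r1→r6→Port: bottleneck 2, flow now 11.
Augment Depot→r2→r5→Port: bottleneck 4, flow now 15.
Augment Depot→r3→r5→Port: bottleneck 3, flow now 18.
No augmenting path remains; maximum flow = 18.
By max-flow min-cut, the minimum cut capacity equals the max flow.
In the residual graph, reachable from Depot: {Depot, r3}.
Min-cut edges: Depot→r1 (11), Depot→r2 (4), r3→r5 (3); capacity 11 + 4 + 3 = 18.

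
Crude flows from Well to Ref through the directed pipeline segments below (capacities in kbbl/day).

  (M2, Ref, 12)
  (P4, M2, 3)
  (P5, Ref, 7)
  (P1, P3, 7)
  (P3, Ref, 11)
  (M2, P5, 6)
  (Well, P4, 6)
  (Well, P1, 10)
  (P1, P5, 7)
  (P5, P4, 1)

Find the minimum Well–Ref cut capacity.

Augment Well→P4→M2→Ref: bottleneck 3, flow now 3.
Augment Well→P1→P3→Ref: bottleneck 7, flow now 10.
Augment Well→P1→P5→Ref: bottleneck 3, flow now 13.
No augmenting path remains; maximum flow = 13.
By max-flow min-cut, the minimum cut capacity equals the max flow.
In the residual graph, reachable from Well: {Well, P4}.
Min-cut edges: Well→P1 (10), P4→M2 (3); capacity 10 + 3 = 13.

13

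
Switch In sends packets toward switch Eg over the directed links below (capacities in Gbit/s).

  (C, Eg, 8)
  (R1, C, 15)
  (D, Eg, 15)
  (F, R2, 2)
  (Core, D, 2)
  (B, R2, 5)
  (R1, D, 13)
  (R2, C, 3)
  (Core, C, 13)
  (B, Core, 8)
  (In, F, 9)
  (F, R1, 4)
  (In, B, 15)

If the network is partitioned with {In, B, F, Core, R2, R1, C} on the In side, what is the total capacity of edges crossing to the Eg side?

23

Edges leaving {In, B, F, Core, R2, R1, C}: Core→D (2), R1→D (13), C→Eg (8).
Cut capacity = 2 + 13 + 8 = 23.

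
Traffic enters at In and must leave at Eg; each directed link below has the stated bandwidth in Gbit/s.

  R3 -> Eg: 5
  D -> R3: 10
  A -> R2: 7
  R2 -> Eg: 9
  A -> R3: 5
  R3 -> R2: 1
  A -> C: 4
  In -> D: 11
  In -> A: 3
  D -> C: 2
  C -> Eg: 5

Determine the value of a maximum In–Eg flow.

11

Augment In→A→R3→Eg: bottleneck 3, flow now 3.
Augment In→D→R3→Eg: bottleneck 2, flow now 5.
Augment In→D→C→Eg: bottleneck 2, flow now 7.
Augment In→D→R3→R2→Eg: bottleneck 1, flow now 8.
Augment In→D→R3→A→R2→Eg: bottleneck 3, flow now 11. (uses reverse residual edge)
No augmenting path remains; maximum flow = 11.
In the residual graph, reachable from In: {In, D, R3}.
Min-cut edges: In→A (3), D→C (2), R3→R2 (1), R3→Eg (5); capacity 3 + 2 + 1 + 5 = 11.
This cut is saturated, so no flow can exceed 11.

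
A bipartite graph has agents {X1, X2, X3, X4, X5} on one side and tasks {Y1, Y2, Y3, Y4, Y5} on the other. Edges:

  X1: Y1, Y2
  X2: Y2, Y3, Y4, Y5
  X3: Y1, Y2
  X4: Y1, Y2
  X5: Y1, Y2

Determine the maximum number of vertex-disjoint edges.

Unit-capacity flow: source→left, listed edges, right→sink; max matching = max flow.
Augmenting path X1→Y1 (+1); matched 1.
Augmenting path X2→Y2 (+1); matched 2.
Augmenting path X3→Y2→X2→Y3 (+1); matched 3.
No augmenting path remains; maximum matching = 3.
König certificate: {X2, Y1, Y2} is a vertex cover of size 3 (every listed pair touches it), so no matching can be larger.

3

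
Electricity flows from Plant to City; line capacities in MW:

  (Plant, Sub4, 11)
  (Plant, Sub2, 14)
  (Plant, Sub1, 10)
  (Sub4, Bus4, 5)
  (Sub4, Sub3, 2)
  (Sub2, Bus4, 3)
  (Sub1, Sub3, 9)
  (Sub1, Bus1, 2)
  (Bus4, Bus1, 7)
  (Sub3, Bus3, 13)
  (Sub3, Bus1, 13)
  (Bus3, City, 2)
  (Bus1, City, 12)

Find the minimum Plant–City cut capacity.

14

Augment Plant→Sub1→Bus1→City: bottleneck 2, flow now 2.
Augment Plant→Sub4→Bus4→Bus1→City: bottleneck 5, flow now 7.
Augment Plant→Sub4→Sub3→Bus3→City: bottleneck 2, flow now 9.
Augment Plant→Sub2→Bus4→Bus1→City: bottleneck 2, flow now 11.
Augment Plant→Sub1→Sub3→Bus1→City: bottleneck 3, flow now 14.
No augmenting path remains; maximum flow = 14.
By max-flow min-cut, the minimum cut capacity equals the max flow.
In the residual graph, reachable from Plant: {Plant, Sub4, Sub2, Sub1, Bus4, Sub3, Bus3, Bus1}.
Min-cut edges: Bus3→City (2), Bus1→City (12); capacity 2 + 12 = 14.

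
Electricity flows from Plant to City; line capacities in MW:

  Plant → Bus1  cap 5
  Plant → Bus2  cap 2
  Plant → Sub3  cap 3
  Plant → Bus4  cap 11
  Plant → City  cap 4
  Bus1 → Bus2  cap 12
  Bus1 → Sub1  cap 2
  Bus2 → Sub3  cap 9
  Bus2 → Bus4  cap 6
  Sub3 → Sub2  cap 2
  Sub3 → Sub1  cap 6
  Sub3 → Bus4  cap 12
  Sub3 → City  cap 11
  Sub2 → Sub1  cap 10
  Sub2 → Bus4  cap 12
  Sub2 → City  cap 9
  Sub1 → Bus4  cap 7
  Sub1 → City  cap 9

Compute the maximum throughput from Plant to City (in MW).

Augment Plant→City: bottleneck 4, flow now 4.
Augment Plant→Sub3→City: bottleneck 3, flow now 7.
Augment Plant→Bus1→Sub1→City: bottleneck 2, flow now 9.
Augment Plant→Bus2→Sub3→City: bottleneck 2, flow now 11.
Augment Plant→Bus1→Bus2→Sub3→City: bottleneck 3, flow now 14.
No augmenting path remains; maximum flow = 14.
In the residual graph, reachable from Plant: {Plant, Bus4}.
Min-cut edges: Plant→Bus1 (5), Plant→Bus2 (2), Plant→Sub3 (3), Plant→City (4); capacity 5 + 2 + 3 + 4 = 14.
This cut is saturated, so no flow can exceed 14.

14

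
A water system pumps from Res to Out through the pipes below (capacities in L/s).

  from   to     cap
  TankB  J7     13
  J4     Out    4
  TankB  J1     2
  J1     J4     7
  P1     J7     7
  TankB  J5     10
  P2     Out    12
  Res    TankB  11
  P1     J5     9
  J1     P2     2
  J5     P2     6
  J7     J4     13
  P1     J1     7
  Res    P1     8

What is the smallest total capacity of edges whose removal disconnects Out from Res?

Augment Res→TankB→J7→J4→Out: bottleneck 4, flow now 4.
Augment Res→TankB→J1→P2→Out: bottleneck 2, flow now 6.
Augment Res→TankB→J5→P2→Out: bottleneck 5, flow now 11.
Augment Res→P1→J5→P2→Out: bottleneck 1, flow now 12.
No augmenting path remains; maximum flow = 12.
By max-flow min-cut, the minimum cut capacity equals the max flow.
In the residual graph, reachable from Res: {Res, TankB, P1, J7, J1, J5, J4}.
Min-cut edges: J1→P2 (2), J5→P2 (6), J4→Out (4); capacity 2 + 6 + 4 = 12.

12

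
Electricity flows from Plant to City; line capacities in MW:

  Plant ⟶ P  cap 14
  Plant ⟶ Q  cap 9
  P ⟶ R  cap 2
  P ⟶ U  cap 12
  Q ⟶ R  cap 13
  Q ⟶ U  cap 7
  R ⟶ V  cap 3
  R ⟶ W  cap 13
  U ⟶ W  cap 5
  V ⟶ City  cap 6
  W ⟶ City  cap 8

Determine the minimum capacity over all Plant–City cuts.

Augment Plant→P→R→V→City: bottleneck 2, flow now 2.
Augment Plant→P→U→W→City: bottleneck 5, flow now 7.
Augment Plant→Q→R→V→City: bottleneck 1, flow now 8.
Augment Plant→Q→R→W→City: bottleneck 3, flow now 11.
No augmenting path remains; maximum flow = 11.
By max-flow min-cut, the minimum cut capacity equals the max flow.
In the residual graph, reachable from Plant: {Plant, P, Q, R, U, W}.
Min-cut edges: R→V (3), W→City (8); capacity 3 + 8 = 11.

11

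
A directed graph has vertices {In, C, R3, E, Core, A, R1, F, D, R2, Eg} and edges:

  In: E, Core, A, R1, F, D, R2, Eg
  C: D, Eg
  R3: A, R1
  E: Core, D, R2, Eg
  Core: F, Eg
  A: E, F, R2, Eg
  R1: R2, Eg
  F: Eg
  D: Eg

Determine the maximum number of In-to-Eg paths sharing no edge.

7

Assign every edge capacity 1; by Menger, the answer equals the max flow.
Path In→Eg (+1); total 1.
Path In→E→Eg (+1); total 2.
Path In→Core→Eg (+1); total 3.
Path In→A→Eg (+1); total 4.
Path In→R1→Eg (+1); total 5.
Path In→F→Eg (+1); total 6.
Path In→D→Eg (+1); total 7.
No residual In→Eg path; max flow = 7.
Certifying cut of size 7: {In→A, In→Core, In→D, In→E, In→Eg, In→F, In→R1}.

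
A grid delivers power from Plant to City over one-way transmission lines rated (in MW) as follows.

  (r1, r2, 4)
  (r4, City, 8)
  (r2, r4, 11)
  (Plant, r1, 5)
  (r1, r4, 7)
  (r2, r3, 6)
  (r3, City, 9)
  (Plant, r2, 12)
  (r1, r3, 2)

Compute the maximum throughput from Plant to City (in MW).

Augment Plant→r1→r3→City: bottleneck 2, flow now 2.
Augment Plant→r1→r4→City: bottleneck 3, flow now 5.
Augment Plant→r2→r3→City: bottleneck 6, flow now 11.
Augment Plant→r2→r4→City: bottleneck 5, flow now 16.
No augmenting path remains; maximum flow = 16.
In the residual graph, reachable from Plant: {Plant, r1, r2, r4}.
Min-cut edges: r1→r3 (2), r2→r3 (6), r4→City (8); capacity 2 + 6 + 8 = 16.
This cut is saturated, so no flow can exceed 16.

16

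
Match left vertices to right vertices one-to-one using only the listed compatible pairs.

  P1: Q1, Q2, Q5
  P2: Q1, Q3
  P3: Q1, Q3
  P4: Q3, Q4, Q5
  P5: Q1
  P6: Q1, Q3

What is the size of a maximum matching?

4

Unit-capacity flow: source→left, listed edges, right→sink; max matching = max flow.
Augmenting path P1→Q1 (+1); matched 1.
Augmenting path P2→Q3 (+1); matched 2.
Augmenting path P4→Q4 (+1); matched 3.
Augmenting path P3→Q1→P1→Q2 (+1); matched 4.
No augmenting path remains; maximum matching = 4.
König certificate: {P1, P4, Q1, Q3} is a vertex cover of size 4 (every listed pair touches it), so no matching can be larger.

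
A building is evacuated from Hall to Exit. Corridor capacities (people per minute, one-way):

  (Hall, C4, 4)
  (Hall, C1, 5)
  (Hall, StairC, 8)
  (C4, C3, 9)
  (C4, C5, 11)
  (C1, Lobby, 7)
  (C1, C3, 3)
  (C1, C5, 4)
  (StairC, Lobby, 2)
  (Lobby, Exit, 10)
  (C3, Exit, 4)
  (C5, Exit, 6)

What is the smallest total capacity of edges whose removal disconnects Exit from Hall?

Augment Hall→C4→C3→Exit: bottleneck 4, flow now 4.
Augment Hall→C1→Lobby→Exit: bottleneck 5, flow now 9.
Augment Hall→StairC→Lobby→Exit: bottleneck 2, flow now 11.
No augmenting path remains; maximum flow = 11.
By max-flow min-cut, the minimum cut capacity equals the max flow.
In the residual graph, reachable from Hall: {Hall, StairC}.
Min-cut edges: Hall→C4 (4), Hall→C1 (5), StairC→Lobby (2); capacity 4 + 5 + 2 = 11.

11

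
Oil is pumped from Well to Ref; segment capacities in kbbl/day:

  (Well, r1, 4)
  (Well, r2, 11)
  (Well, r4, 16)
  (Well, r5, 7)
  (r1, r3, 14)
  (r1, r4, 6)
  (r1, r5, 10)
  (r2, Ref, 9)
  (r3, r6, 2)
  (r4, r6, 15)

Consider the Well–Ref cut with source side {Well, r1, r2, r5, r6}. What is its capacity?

45

Edges leaving {Well, r1, r2, r5, r6}: Well→r4 (16), r1→r3 (14), r1→r4 (6), r2→Ref (9).
Cut capacity = 16 + 14 + 6 + 9 = 45.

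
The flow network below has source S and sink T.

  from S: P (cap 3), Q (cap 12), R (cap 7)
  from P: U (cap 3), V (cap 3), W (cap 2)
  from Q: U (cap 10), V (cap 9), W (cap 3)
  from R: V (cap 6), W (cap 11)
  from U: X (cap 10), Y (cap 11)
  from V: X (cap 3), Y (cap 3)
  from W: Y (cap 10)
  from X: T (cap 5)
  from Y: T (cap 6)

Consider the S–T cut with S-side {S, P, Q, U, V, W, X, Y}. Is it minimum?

No — its capacity is 18, but the minimum cut has capacity 11.

Given cut capacity: 7 + 5 + 6 = 18.
Augment S→P→U→X→T: bottleneck 3, flow now 3.
Augment S→Q→U→X→T: bottleneck 2, flow now 5.
Augment S→Q→U→Y→T: bottleneck 6, flow now 11.
No augmenting path remains; maximum flow = 11.
In the residual graph, reachable from S: {S, P, Q, R, U, V, W, X, Y}.
Min-cut edges: X→T (5), Y→T (6); capacity 5 + 6 = 11.
Cut capacity 18 exceeds the max flow 11, so it is not minimum.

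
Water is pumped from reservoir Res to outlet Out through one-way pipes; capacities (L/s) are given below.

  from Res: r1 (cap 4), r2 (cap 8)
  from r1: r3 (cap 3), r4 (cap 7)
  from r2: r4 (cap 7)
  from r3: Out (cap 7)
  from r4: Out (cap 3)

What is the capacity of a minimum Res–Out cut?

Augment Res→r1→r3→Out: bottleneck 3, flow now 3.
Augment Res→r1→r4→Out: bottleneck 1, flow now 4.
Augment Res→r2→r4→Out: bottleneck 2, flow now 6.
No augmenting path remains; maximum flow = 6.
By max-flow min-cut, the minimum cut capacity equals the max flow.
In the residual graph, reachable from Res: {Res, r1, r2, r4}.
Min-cut edges: r1→r3 (3), r4→Out (3); capacity 3 + 3 = 6.

6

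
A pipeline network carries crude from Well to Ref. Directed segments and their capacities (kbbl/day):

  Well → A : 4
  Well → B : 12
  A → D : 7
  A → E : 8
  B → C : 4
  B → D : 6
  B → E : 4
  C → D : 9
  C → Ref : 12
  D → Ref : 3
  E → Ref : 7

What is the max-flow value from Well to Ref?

Augment Well→A→D→Ref: bottleneck 3, flow now 3.
Augment Well→A→E→Ref: bottleneck 1, flow now 4.
Augment Well→B→C→Ref: bottleneck 4, flow now 8.
Augment Well→B→E→Ref: bottleneck 4, flow now 12.
Augment Well→B→D→A→E→Ref: bottleneck 2, flow now 14. (uses reverse residual edge)
No augmenting path remains; maximum flow = 14.
In the residual graph, reachable from Well: {Well, A, B, D, E}.
Min-cut edges: B→C (4), D→Ref (3), E→Ref (7); capacity 4 + 3 + 7 = 14.
This cut is saturated, so no flow can exceed 14.

14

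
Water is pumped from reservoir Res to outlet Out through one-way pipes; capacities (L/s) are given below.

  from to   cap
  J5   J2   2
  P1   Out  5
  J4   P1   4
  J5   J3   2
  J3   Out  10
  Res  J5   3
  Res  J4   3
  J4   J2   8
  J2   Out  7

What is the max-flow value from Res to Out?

Augment Res→J5→J2→Out: bottleneck 2, flow now 2.
Augment Res→J5→J3→Out: bottleneck 1, flow now 3.
Augment Res→J4→J2→Out: bottleneck 3, flow now 6.
No augmenting path remains; maximum flow = 6.
In the residual graph, reachable from Res: {Res}.
Min-cut edges: Res→J5 (3), Res→J4 (3); capacity 3 + 3 = 6.
This cut is saturated, so no flow can exceed 6.

6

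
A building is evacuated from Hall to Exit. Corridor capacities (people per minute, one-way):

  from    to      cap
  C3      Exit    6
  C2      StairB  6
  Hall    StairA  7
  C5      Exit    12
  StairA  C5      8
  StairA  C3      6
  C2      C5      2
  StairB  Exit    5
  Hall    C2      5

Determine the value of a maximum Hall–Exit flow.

12

Augment Hall→C2→C5→Exit: bottleneck 2, flow now 2.
Augment Hall→C2→StairB→Exit: bottleneck 3, flow now 5.
Augment Hall→StairA→C5→Exit: bottleneck 7, flow now 12.
No augmenting path remains; maximum flow = 12.
In the residual graph, reachable from Hall: {Hall}.
Min-cut edges: Hall→C2 (5), Hall→StairA (7); capacity 5 + 7 = 12.
This cut is saturated, so no flow can exceed 12.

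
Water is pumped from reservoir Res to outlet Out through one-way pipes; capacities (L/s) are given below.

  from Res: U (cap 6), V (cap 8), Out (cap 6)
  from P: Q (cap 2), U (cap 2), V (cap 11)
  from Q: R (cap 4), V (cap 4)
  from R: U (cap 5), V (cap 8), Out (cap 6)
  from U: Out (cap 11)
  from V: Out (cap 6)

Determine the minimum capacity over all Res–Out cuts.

18

Augment Res→Out: bottleneck 6, flow now 6.
Augment Res→U→Out: bottleneck 6, flow now 12.
Augment Res→V→Out: bottleneck 6, flow now 18.
No augmenting path remains; maximum flow = 18.
By max-flow min-cut, the minimum cut capacity equals the max flow.
In the residual graph, reachable from Res: {Res, V}.
Min-cut edges: Res→U (6), Res→Out (6), V→Out (6); capacity 6 + 6 + 6 = 18.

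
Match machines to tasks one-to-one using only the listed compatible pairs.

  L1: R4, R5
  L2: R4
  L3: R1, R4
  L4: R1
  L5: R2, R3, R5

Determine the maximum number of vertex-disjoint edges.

4

Unit-capacity flow: source→left, listed edges, right→sink; max matching = max flow.
Augmenting path L1→R4 (+1); matched 1.
Augmenting path L3→R1 (+1); matched 2.
Augmenting path L5→R2 (+1); matched 3.
Augmenting path L2→R4→L1→R5 (+1); matched 4.
No augmenting path remains; maximum matching = 4.
König certificate: {L1, L5, R1, R4} is a vertex cover of size 4 (every listed pair touches it), so no matching can be larger.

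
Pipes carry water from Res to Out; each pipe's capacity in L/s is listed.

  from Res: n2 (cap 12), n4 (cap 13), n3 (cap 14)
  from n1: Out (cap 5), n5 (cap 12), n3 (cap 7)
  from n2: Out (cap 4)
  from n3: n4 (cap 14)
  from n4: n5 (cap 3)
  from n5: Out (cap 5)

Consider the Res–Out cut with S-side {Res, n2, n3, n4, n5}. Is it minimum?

No — its capacity is 9, but the minimum cut has capacity 7.

Given cut capacity: 4 + 5 = 9.
Augment Res→n2→Out: bottleneck 4, flow now 4.
Augment Res→n4→n5→Out: bottleneck 3, flow now 7.
No augmenting path remains; maximum flow = 7.
In the residual graph, reachable from Res: {Res, n2, n3, n4}.
Min-cut edges: n2→Out (4), n4→n5 (3); capacity 4 + 3 = 7.
Cut capacity 9 exceeds the max flow 7, so it is not minimum.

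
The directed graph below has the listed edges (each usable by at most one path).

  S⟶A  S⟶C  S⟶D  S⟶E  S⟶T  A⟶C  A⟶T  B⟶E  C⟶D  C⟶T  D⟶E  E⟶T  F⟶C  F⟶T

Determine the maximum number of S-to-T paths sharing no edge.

4

Assign every edge capacity 1; by Menger, the answer equals the max flow.
Path S→T (+1); total 1.
Path S→A→T (+1); total 2.
Path S→C→T (+1); total 3.
Path S→E→T (+1); total 4.
No residual S→T path; max flow = 4.
Certifying cut of size 4: {E→T, S→A, S→C, S→T}.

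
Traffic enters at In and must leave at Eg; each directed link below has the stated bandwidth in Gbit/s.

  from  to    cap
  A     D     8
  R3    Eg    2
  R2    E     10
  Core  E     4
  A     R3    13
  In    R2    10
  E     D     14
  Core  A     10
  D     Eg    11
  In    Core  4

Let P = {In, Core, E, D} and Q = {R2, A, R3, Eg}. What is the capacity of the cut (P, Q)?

Edges leaving {In, Core, E, D}: In→R2 (10), Core→A (10), D→Eg (11).
Cut capacity = 10 + 10 + 11 = 31.

31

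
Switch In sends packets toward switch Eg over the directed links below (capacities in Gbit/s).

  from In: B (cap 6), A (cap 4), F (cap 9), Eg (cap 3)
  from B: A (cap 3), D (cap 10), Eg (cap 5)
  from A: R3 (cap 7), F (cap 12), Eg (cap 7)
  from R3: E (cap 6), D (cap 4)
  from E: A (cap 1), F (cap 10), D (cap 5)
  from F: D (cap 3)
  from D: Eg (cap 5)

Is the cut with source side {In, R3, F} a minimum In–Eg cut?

No — its capacity is 26, but the minimum cut has capacity 16.

Given cut capacity: 6 + 4 + 3 + 6 + 4 + 3 = 26.
Augment In→Eg: bottleneck 3, flow now 3.
Augment In→B→Eg: bottleneck 5, flow now 8.
Augment In→A→Eg: bottleneck 4, flow now 12.
Augment In→B→A→Eg: bottleneck 1, flow now 13.
Augment In→F→D→Eg: bottleneck 3, flow now 16.
No augmenting path remains; maximum flow = 16.
In the residual graph, reachable from In: {In, F}.
Min-cut edges: In→B (6), In→A (4), In→Eg (3), F→D (3); capacity 6 + 4 + 3 + 3 = 16.
Cut capacity 26 exceeds the max flow 16, so it is not minimum.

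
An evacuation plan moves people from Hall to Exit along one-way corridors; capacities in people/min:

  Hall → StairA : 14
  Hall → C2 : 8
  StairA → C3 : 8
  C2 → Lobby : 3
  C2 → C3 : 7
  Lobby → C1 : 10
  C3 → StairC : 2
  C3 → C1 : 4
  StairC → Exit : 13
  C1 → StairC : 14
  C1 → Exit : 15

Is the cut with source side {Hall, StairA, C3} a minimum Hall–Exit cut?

Given cut capacity: 8 + 2 + 4 = 14.
Augment Hall→StairA→C3→StairC→Exit: bottleneck 2, flow now 2.
Augment Hall→StairA→C3→C1→Exit: bottleneck 4, flow now 6.
Augment Hall→C2→Lobby→C1→Exit: bottleneck 3, flow now 9.
No augmenting path remains; maximum flow = 9.
In the residual graph, reachable from Hall: {Hall, StairA, C2, C3}.
Min-cut edges: C2→Lobby (3), C3→StairC (2), C3→C1 (4); capacity 3 + 2 + 4 = 9.
Cut capacity 14 exceeds the max flow 9, so it is not minimum.

No — its capacity is 14, but the minimum cut has capacity 9.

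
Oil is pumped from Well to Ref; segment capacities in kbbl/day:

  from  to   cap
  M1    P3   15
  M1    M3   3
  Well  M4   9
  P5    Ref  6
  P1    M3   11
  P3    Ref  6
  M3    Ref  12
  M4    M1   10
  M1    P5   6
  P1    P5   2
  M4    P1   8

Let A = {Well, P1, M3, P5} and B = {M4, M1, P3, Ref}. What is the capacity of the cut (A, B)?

27

Edges leaving {Well, P1, M3, P5}: Well→M4 (9), M3→Ref (12), P5→Ref (6).
Cut capacity = 9 + 12 + 6 = 27.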